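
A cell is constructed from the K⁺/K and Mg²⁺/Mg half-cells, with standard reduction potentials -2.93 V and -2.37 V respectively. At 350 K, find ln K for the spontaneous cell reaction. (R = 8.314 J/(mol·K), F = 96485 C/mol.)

ln K = 37.1

E°_cell = -2.37 − (-2.93) = 0.56 V, with n = 2 electrons transferred.
At equilibrium E = 0, so the Nernst equation gives ln K = nFE°/RT = (2)(96485)(0.56)/((8.314)(350)) = 37.14.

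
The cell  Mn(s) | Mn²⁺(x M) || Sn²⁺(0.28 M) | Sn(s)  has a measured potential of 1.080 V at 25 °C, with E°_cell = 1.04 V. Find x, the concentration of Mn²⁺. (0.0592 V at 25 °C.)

From the Nernst equation, log Q = n(E° − E)/0.0592 = 2(1.04 − 1.080)/0.0592 = -1.351, so Q = 0.0445.
With Q = [Mn²⁺]/[Sn²⁺] and the known concentrations, [Mn²⁺] in the numerator gives [Mn²⁺] = 0.012 M.

0.012 M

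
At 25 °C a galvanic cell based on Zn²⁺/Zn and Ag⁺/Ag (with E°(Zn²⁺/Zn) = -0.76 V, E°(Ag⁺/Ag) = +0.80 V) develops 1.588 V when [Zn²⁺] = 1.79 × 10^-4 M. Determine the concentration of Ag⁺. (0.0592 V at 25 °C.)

From the Nernst equation, log Q = n(E° − E)/0.0592 = 2(1.56 − 1.588)/0.0592 = -0.946, so Q = 0.113.
With Q = [Zn²⁺]/[Ag⁺]^2 and the known concentrations, [Ag⁺]^2 in the denominator gives [Ag⁺] = 0.04 M.

0.04 M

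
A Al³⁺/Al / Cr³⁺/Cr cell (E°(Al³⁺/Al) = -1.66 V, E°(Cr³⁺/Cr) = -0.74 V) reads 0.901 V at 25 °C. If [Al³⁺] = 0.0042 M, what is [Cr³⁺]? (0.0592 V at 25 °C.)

4.6 × 10^-4 M

From the Nernst equation, log Q = n(E° − E)/0.0592 = 3(0.92 − 0.901)/0.0592 = 0.963, so Q = 9.18.
With Q = [Al³⁺]/[Cr³⁺] and the known concentrations, [Cr³⁺] in the denominator gives [Cr³⁺] = 4.6 × 10^-4 M.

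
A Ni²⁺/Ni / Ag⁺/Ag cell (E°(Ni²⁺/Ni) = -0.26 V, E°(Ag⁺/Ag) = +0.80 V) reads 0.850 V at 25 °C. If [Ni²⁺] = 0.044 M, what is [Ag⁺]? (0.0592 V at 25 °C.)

5.9 × 10^-5 M

From the Nernst equation, log Q = n(E° − E)/0.0592 = 2(1.06 − 0.850)/0.0592 = 7.095, so Q = 1.24 × 10^7.
With Q = [Ni²⁺]/[Ag⁺]^2 and the known concentrations, [Ag⁺]^2 in the denominator gives [Ag⁺] = 5.9 × 10^-5 M.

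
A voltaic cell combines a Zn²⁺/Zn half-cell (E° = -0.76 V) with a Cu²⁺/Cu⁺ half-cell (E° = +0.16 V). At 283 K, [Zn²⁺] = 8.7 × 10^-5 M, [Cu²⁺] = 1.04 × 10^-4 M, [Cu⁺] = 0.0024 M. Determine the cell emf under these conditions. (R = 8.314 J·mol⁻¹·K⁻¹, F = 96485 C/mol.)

0.957 V

The Cu²⁺/Cu⁺ couple has the higher reduction potential and acts as the cathode, so E°_cell = +0.16 − (-0.76) = 0.92 V.
Balancing electrons gives n = 2; the reaction quotient is Q = [Zn²⁺]·[Cu⁺]^2/[Cu²⁺]^2 = 0.0463.
E = E° − (RT/nF) ln Q = 0.92 − (8.314×283)/(2×96485) × (-3.072) = 0.920 + 0.037 = 0.957 V.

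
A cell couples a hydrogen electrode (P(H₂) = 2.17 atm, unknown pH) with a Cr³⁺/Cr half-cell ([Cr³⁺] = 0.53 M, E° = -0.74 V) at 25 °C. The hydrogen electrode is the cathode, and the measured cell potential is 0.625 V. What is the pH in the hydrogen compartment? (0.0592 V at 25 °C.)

pH = 1.87

E°_cell = 0.74 V and n = 6.
log Q = n(E° − E)/0.0592 = 6×(0.74 − 0.625)/0.0592 = 11.655.
With Q = [Cr³⁺]^2·P(H₂)^3 / [H⁺]^6, solving for [H⁺] gives log[H⁺] = -1.866, so pH = 1.87.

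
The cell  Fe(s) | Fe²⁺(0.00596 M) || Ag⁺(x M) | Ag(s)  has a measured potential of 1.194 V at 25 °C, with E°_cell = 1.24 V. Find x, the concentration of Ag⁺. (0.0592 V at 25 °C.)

0.013 M

From the Nernst equation, log Q = n(E° − E)/0.0592 = 2(1.24 − 1.194)/0.0592 = 1.554, so Q = 35.8.
With Q = [Fe²⁺]/[Ag⁺]^2 and the known concentrations, [Ag⁺]^2 in the denominator gives [Ag⁺] = 0.013 M.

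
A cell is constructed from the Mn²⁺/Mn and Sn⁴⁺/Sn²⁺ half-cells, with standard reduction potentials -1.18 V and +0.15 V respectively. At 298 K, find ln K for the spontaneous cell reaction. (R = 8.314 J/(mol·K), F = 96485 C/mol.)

ln K = 103.6

E°_cell = +0.15 − (-1.18) = 1.33 V, with n = 2 electrons transferred.
At equilibrium E = 0, so the Nernst equation gives ln K = nFE°/RT = (2)(96485)(1.33)/((8.314)(298)) = 103.59.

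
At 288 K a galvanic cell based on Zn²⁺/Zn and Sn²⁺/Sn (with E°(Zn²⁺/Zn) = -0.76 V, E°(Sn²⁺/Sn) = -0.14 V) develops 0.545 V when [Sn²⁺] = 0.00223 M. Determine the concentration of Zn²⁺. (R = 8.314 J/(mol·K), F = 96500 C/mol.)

0.94 M

From the Nernst equation, ln Q = nF(E° − E)/RT = 2×96500×(0.62 − 0.545)/(8.314×288) = 6.045, so Q = 422.
With Q = [Zn²⁺]/[Sn²⁺] and the known concentrations, [Zn²⁺] in the numerator gives [Zn²⁺] = 0.94 M.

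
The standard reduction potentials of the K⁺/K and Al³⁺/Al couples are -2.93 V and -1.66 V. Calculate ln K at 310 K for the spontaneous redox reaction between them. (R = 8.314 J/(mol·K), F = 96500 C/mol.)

ln K = 142.7

E°_cell = -1.66 − (-2.93) = 1.27 V, with n = 3 electrons transferred.
At equilibrium E = 0, so the Nernst equation gives ln K = nFE°/RT = (3)(96500)(1.27)/((8.314)(310)) = 142.65.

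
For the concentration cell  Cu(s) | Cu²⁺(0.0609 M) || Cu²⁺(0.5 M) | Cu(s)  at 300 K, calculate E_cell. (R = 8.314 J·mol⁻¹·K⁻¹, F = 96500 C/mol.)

0.027 V

Both half-cells are Cu²⁺/Cu, so E°_cell = 0. The concentrated side is the cathode; the cell reaction moves Cu²⁺ from high to low concentration with n = 2.
Q = [Cu²⁺]_dilute/[Cu²⁺]_conc = 0.0609/0.5 = 0.122.
E = 0 − (RT/nF) ln Q = −((8.314×300)/(2×96500))(-2.105) = 0.0272 V.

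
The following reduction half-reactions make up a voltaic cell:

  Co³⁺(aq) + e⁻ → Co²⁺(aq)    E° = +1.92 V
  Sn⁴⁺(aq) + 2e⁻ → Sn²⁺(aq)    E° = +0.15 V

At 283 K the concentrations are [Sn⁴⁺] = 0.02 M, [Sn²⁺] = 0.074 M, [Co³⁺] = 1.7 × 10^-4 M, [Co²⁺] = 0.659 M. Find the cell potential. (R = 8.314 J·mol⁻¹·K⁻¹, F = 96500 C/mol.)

1.58 V

The Co³⁺/Co²⁺ couple has the higher reduction potential and acts as the cathode, so E°_cell = +1.92 − (+0.15) = 1.77 V.
Balancing electrons gives n = 2; the reaction quotient is Q = [Sn⁴⁺]·[Co²⁺]^2/([Sn²⁺]·[Co³⁺]^2) = 4.06 × 10^6.
E = E° − (RT/nF) ln Q = 1.77 − (8.314×283)/(2×96500) × (15.217) = 1.770 − 0.186 = 1.584 V.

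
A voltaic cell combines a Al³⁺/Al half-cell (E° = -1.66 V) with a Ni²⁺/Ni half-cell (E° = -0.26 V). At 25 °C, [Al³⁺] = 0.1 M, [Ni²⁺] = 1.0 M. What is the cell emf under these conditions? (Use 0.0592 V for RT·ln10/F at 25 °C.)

The Ni²⁺/Ni couple has the higher reduction potential and acts as the cathode, so E°_cell = -0.26 − (-1.66) = 1.40 V.
Balancing electrons gives n = 6; the reaction quotient is Q = [Al³⁺]^2/[Ni²⁺]^3 = 0.0100.
At 25 °C, E = E° − (0.0592/n) log Q = 1.40 − (0.0592/6)(-2.000) = 1.400 + 0.020 = 1.420 V.

1.42 V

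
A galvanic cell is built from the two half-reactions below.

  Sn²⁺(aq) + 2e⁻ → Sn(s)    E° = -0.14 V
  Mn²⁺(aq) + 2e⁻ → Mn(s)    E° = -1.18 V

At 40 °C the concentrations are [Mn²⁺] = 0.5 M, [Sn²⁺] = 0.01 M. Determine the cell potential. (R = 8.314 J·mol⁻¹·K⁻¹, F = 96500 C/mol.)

The Sn²⁺/Sn couple has the higher reduction potential and acts as the cathode, so E°_cell = -0.14 − (-1.18) = 1.04 V.
Balancing electrons gives n = 2; the reaction quotient is Q = [Mn²⁺]/[Sn²⁺] = 50.0.
E = E° − (RT/nF) ln Q = 1.04 − (8.314×313)/(2×96500) × (3.912) = 1.040 − 0.053 = 0.987 V.

0.987 V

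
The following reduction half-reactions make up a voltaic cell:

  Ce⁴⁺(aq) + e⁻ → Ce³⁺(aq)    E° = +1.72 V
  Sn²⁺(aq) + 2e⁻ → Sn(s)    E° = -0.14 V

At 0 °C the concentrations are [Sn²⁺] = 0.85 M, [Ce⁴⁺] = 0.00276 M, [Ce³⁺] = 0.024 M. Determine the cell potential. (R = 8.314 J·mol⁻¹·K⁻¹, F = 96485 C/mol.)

1.81 V

The Ce⁴⁺/Ce³⁺ couple has the higher reduction potential and acts as the cathode, so E°_cell = +1.72 − (-0.14) = 1.86 V.
Balancing electrons gives n = 2; the reaction quotient is Q = [Sn²⁺]·[Ce³⁺]^2/[Ce⁴⁺]^2 = 64.3.
E = E° − (RT/nF) ln Q = 1.86 − (8.314×273)/(2×96485) × (4.163) = 1.860 − 0.049 = 1.811 V.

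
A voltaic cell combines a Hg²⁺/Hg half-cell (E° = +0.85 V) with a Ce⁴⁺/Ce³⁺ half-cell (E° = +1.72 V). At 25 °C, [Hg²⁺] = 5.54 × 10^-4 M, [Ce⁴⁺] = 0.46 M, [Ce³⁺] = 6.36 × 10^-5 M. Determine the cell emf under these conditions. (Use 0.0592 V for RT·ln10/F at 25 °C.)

The Ce⁴⁺/Ce³⁺ couple has the higher reduction potential and acts as the cathode, so E°_cell = +1.72 − (+0.85) = 0.87 V.
Balancing electrons gives n = 2; the reaction quotient is Q = [Hg²⁺]·[Ce³⁺]^2/[Ce⁴⁺]^2 = 1.06 × 10^-11.
At 25 °C, E = E° − (0.0592/n) log Q = 0.87 − (0.0592/2)(-10.975) = 0.870 + 0.325 = 1.195 V.

1.19 V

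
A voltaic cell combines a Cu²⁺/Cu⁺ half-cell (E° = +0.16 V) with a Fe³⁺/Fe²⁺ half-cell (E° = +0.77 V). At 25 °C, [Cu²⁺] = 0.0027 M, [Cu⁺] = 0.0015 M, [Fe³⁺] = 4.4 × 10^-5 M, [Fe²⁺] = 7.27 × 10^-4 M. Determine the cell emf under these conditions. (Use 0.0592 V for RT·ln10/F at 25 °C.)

The Fe³⁺/Fe²⁺ couple has the higher reduction potential and acts as the cathode, so E°_cell = +0.77 − (+0.16) = 0.61 V.
Balancing electrons gives n = 1; the reaction quotient is Q = [Cu²⁺]·[Fe²⁺]/([Cu⁺]·[Fe³⁺]) = 29.7.
At 25 °C, E = E° − (0.0592/n) log Q = 0.61 − (0.0592/1)(1.473) = 0.610 − 0.087 = 0.523 V.

0.523 V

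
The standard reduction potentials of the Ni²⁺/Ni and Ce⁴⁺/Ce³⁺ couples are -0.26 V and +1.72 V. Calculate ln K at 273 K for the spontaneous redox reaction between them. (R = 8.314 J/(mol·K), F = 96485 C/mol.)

E°_cell = +1.72 − (-0.26) = 1.98 V, with n = 2 electrons transferred.
At equilibrium E = 0, so the Nernst equation gives ln K = nFE°/RT = (2)(96485)(1.98)/((8.314)(273)) = 168.34.

ln K = 168.3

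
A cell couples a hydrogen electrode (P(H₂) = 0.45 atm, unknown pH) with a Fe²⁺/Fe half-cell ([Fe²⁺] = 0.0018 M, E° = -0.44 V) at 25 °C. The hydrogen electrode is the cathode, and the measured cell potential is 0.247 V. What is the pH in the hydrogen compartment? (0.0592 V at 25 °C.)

E°_cell = 0.44 V and n = 2.
log Q = n(E° − E)/0.0592 = 2×(0.44 − 0.247)/0.0592 = 6.520.
With Q = [Fe²⁺]·P(H₂) / [H⁺]^2, solving for [H⁺] gives log[H⁺] = -4.806, so pH = 4.81.

pH = 4.81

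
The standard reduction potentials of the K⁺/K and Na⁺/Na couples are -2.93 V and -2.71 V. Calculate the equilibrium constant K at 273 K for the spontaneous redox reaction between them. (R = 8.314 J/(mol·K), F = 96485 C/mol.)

1.2 × 10^4

E°_cell = -2.71 − (-2.93) = 0.22 V, with n = 1 electron transferred.
At equilibrium E = 0, so the Nernst equation gives ln K = nFE°/RT = (1)(96485)(0.22)/((8.314)(273)) = 9.35.
K = e^9.35 = 1.2 × 10^4.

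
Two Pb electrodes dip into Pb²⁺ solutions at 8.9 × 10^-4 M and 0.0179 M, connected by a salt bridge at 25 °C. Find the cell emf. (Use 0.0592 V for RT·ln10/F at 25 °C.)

0.039 V

Both half-cells are Pb²⁺/Pb, so E°_cell = 0. The concentrated side is the cathode; the cell reaction moves Pb²⁺ from high to low concentration with n = 2.
Q = [Pb²⁺]_dilute/[Pb²⁺]_conc = 8.9 × 10^-4/0.0179 = 0.0497.
E = 0 − (0.0592/2) log Q = −(0.0592/2)(-1.303) = 0.0386 V.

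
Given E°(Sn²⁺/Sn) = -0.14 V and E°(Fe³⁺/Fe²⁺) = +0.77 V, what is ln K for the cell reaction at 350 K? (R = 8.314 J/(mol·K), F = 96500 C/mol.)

ln K = 60.4

E°_cell = +0.77 − (-0.14) = 0.91 V, with n = 2 electrons transferred.
At equilibrium E = 0, so the Nernst equation gives ln K = nFE°/RT = (2)(96500)(0.91)/((8.314)(350)) = 60.36.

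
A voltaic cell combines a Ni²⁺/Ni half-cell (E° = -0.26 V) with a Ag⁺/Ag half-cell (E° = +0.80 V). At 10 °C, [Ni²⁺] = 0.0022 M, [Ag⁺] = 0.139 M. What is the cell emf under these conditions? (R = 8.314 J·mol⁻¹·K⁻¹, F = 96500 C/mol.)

The Ag⁺/Ag couple has the higher reduction potential and acts as the cathode, so E°_cell = +0.80 − (-0.26) = 1.06 V.
Balancing electrons gives n = 2; the reaction quotient is Q = [Ni²⁺]/[Ag⁺]^2 = 0.114.
E = E° − (RT/nF) ln Q = 1.06 − (8.314×283)/(2×96500) × (-2.173) = 1.060 + 0.026 = 1.086 V.

1.09 V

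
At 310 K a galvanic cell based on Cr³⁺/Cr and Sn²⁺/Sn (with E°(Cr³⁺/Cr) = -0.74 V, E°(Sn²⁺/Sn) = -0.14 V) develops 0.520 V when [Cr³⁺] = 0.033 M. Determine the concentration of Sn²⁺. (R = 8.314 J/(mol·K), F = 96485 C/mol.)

2.6 × 10^-4 M

From the Nernst equation, ln Q = nF(E° − E)/RT = 6×96485×(0.60 − 0.520)/(8.314×310) = 17.969, so Q = 6.37 × 10^7.
With Q = [Cr³⁺]^2/[Sn²⁺]^3 and the known concentrations, [Sn²⁺]^3 in the denominator gives [Sn²⁺] = 2.6 × 10^-4 M.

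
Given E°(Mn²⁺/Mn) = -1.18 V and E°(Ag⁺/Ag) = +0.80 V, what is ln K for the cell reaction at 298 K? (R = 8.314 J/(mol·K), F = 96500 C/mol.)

E°_cell = +0.80 − (-1.18) = 1.98 V, with n = 2 electrons transferred.
At equilibrium E = 0, so the Nernst equation gives ln K = nFE°/RT = (2)(96500)(1.98)/((8.314)(298)) = 154.24.

ln K = 154.2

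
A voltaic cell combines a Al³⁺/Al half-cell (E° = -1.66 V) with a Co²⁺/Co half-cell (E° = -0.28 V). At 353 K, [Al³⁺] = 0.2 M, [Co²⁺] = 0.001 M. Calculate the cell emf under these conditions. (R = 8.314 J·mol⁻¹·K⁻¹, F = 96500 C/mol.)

The Co²⁺/Co couple has the higher reduction potential and acts as the cathode, so E°_cell = -0.28 − (-1.66) = 1.38 V.
Balancing electrons gives n = 6; the reaction quotient is Q = [Al³⁺]^2/[Co²⁺]^3 = 4 × 10^7.
E = E° − (RT/nF) ln Q = 1.38 − (8.314×353)/(6×96500) × (17.504) = 1.380 − 0.089 = 1.291 V.

1.29 V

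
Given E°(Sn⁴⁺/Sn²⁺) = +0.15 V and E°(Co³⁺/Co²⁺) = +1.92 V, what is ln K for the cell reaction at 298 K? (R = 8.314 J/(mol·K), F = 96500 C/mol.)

ln K = 137.9

E°_cell = +1.92 − (+0.15) = 1.77 V, with n = 2 electrons transferred.
At equilibrium E = 0, so the Nernst equation gives ln K = nFE°/RT = (2)(96500)(1.77)/((8.314)(298)) = 137.88.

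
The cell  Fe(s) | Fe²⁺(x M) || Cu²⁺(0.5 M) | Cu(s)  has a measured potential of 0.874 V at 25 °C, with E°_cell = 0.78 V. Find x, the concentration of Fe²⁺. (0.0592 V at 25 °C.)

3.3 × 10^-4 M

From the Nernst equation, log Q = n(E° − E)/0.0592 = 2(0.78 − 0.874)/0.0592 = -3.176, so Q = 6.67 × 10^-4.
With Q = [Fe²⁺]/[Cu²⁺] and the known concentrations, [Fe²⁺] in the numerator gives [Fe²⁺] = 3.3 × 10^-4 M.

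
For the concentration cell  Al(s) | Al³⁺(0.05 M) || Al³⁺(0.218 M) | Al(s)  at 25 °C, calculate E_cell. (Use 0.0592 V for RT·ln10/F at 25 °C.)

0.013 V

Both half-cells are Al³⁺/Al, so E°_cell = 0. The concentrated side is the cathode; the cell reaction moves Al³⁺ from high to low concentration with n = 3.
Q = [Al³⁺]_dilute/[Al³⁺]_conc = 0.05/0.218 = 0.229.
E = 0 − (0.0592/3) log Q = −(0.0592/3)(-0.639) = 0.0126 V.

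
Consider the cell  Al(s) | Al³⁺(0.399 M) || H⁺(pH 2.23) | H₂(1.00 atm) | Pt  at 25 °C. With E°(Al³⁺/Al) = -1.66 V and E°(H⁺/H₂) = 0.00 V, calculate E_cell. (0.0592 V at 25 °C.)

1.54 V

The hydrogen couple is the cathode, so E°_cell = 1.66 V; n = 6.
[H⁺] = 10^(−2.23) = 0.0059 M, and Q = [Al³⁺]^2·P(H₂)^3 / [H⁺]^6 = 3.82 × 10^12.
E = E° − (0.0592/6) log Q = 1.66 − (0.0592/6)(12.582) = 1.536 V.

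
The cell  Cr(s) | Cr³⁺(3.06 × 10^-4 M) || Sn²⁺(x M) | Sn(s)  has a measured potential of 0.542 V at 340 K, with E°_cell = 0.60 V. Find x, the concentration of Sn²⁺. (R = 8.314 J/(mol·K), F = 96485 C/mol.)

From the Nernst equation, ln Q = nF(E° − E)/RT = 6×96485×(0.60 − 0.542)/(8.314×340) = 11.878, so Q = 1.44 × 10^5.
With Q = [Cr³⁺]^2/[Sn²⁺]^3 and the known concentrations, [Sn²⁺]^3 in the denominator gives [Sn²⁺] = 8.7 × 10^-5 M.

8.7 × 10^-5 M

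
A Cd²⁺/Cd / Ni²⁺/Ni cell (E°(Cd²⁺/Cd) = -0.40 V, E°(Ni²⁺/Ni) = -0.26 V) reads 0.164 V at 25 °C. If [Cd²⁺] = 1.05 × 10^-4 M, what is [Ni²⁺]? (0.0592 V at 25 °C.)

6.8 × 10^-4 M

From the Nernst equation, log Q = n(E° − E)/0.0592 = 2(0.14 − 0.164)/0.0592 = -0.811, so Q = 0.155.
With Q = [Cd²⁺]/[Ni²⁺] and the known concentrations, [Ni²⁺] in the denominator gives [Ni²⁺] = 6.8 × 10^-4 M.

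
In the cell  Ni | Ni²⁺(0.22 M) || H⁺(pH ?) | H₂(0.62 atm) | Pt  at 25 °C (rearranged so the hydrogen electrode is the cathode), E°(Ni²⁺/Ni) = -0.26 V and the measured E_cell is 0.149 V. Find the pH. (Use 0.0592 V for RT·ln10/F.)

pH = 2.31

E°_cell = 0.26 V and n = 2.
log Q = n(E° − E)/0.0592 = 2×(0.26 − 0.149)/0.0592 = 3.750.
With Q = [Ni²⁺]·P(H₂) / [H⁺]^2, solving for [H⁺] gives log[H⁺] = -2.308, so pH = 2.31.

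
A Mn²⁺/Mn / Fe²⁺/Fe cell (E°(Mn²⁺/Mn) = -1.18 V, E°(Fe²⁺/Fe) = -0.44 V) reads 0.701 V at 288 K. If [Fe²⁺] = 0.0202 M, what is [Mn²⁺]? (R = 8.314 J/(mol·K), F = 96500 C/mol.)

From the Nernst equation, ln Q = nF(E° − E)/RT = 2×96500×(0.74 − 0.701)/(8.314×288) = 3.144, so Q = 23.2.
With Q = [Mn²⁺]/[Fe²⁺] and the known concentrations, [Mn²⁺] in the numerator gives [Mn²⁺] = 0.47 M.

0.47 M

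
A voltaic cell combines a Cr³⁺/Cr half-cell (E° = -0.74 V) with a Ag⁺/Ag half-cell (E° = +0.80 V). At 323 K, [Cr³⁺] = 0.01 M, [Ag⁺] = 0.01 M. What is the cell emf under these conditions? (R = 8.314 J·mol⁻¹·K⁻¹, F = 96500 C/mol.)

The Ag⁺/Ag couple has the higher reduction potential and acts as the cathode, so E°_cell = +0.80 − (-0.74) = 1.54 V.
Balancing electrons gives n = 3; the reaction quotient is Q = [Cr³⁺]/[Ag⁺]^3 = 1 × 10^4.
E = E° − (RT/nF) ln Q = 1.54 − (8.314×323)/(3×96500) × (9.210) = 1.540 − 0.085 = 1.455 V.

1.45 V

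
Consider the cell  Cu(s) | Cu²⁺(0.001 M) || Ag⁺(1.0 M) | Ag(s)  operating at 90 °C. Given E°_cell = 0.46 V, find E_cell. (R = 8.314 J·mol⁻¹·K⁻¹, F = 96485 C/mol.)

0.568 V

Balancing electrons gives n = 2; the reaction quotient is Q = [Cu²⁺]/[Ag⁺]^2 = 0.00100.
E = E° − (RT/nF) ln Q = 0.46 − (8.314×363)/(2×96485) × (-6.908) = 0.460 + 0.108 = 0.568 V.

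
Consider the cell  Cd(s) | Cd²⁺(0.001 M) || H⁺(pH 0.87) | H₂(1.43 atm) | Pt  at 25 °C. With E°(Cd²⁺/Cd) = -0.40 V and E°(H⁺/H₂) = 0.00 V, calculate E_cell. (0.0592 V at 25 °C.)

The hydrogen couple is the cathode, so E°_cell = 0.40 V; n = 2.
[H⁺] = 10^(−0.87) = 0.13 M, and Q = [Cd²⁺]·P(H₂) / [H⁺]^2 = 0.0786.
E = E° − (0.0592/2) log Q = 0.40 − (0.0592/2)(-1.105) = 0.433 V.

0.43 V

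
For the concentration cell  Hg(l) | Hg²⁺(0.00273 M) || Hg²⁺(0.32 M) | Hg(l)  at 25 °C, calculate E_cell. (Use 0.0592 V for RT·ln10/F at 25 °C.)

0.061 V

Both half-cells are Hg²⁺/Hg, so E°_cell = 0. The concentrated side is the cathode; the cell reaction moves Hg²⁺ from high to low concentration with n = 2.
Q = [Hg²⁺]_dilute/[Hg²⁺]_conc = 0.00273/0.32 = 0.00853.
E = 0 − (0.0592/2) log Q = −(0.0592/2)(-2.069) = 0.0612 V.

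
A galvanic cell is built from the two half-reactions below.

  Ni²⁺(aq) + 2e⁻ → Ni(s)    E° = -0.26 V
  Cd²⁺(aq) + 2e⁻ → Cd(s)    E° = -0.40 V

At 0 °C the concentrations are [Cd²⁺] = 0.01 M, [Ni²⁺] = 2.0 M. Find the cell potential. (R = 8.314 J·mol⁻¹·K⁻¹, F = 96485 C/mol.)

0.202 V

The Ni²⁺/Ni couple has the higher reduction potential and acts as the cathode, so E°_cell = -0.26 − (-0.40) = 0.14 V.
Balancing electrons gives n = 2; the reaction quotient is Q = [Cd²⁺]/[Ni²⁺] = 0.00500.
E = E° − (RT/nF) ln Q = 0.14 − (8.314×273)/(2×96485) × (-5.298) = 0.140 + 0.062 = 0.202 V.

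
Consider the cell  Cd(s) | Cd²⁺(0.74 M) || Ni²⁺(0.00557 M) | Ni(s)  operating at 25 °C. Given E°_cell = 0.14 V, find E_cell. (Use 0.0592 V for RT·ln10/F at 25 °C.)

0.077 V

Balancing electrons gives n = 2; the reaction quotient is Q = [Cd²⁺]/[Ni²⁺] = 133.
At 25 °C, E = E° − (0.0592/n) log Q = 0.14 − (0.0592/2)(2.123) = 0.140 − 0.063 = 0.077 V.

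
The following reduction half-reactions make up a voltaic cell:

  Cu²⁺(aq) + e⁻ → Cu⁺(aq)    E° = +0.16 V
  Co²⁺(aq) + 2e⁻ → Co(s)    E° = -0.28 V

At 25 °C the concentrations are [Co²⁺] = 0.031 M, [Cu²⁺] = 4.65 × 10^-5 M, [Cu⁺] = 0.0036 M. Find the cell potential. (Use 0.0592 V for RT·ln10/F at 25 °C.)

0.373 V

The Cu²⁺/Cu⁺ couple has the higher reduction potential and acts as the cathode, so E°_cell = +0.16 − (-0.28) = 0.44 V.
Balancing electrons gives n = 2; the reaction quotient is Q = [Co²⁺]·[Cu⁺]^2/[Cu²⁺]^2 = 186.
At 25 °C, E = E° − (0.0592/n) log Q = 0.44 − (0.0592/2)(2.269) = 0.440 − 0.067 = 0.373 V.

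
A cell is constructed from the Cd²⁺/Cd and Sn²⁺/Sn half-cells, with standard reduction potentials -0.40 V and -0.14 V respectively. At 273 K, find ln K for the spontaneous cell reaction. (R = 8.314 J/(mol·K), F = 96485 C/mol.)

ln K = 22.1

E°_cell = -0.14 − (-0.40) = 0.26 V, with n = 2 electrons transferred.
At equilibrium E = 0, so the Nernst equation gives ln K = nFE°/RT = (2)(96485)(0.26)/((8.314)(273)) = 22.10.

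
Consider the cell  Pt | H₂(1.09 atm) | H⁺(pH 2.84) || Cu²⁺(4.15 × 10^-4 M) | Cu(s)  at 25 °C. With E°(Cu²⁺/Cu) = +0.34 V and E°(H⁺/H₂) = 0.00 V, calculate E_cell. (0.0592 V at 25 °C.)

The Cu²⁺/Cu couple is the cathode, so E°_cell = 0.34 V; n = 2.
[H⁺] = 10^(−2.84) = 0.0014 M, and Q = [H⁺]^2 / ([Cu²⁺]·P(H₂)) = 0.00462.
E = E° − (0.0592/2) log Q = 0.34 − (0.0592/2)(-2.335) = 0.409 V.

0.41 V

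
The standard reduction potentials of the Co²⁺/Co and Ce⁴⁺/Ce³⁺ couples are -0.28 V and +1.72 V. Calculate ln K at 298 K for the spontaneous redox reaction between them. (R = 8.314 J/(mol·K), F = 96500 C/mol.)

E°_cell = +1.72 − (-0.28) = 2.00 V, with n = 2 electrons transferred.
At equilibrium E = 0, so the Nernst equation gives ln K = nFE°/RT = (2)(96500)(2.00)/((8.314)(298)) = 155.80.

ln K = 155.8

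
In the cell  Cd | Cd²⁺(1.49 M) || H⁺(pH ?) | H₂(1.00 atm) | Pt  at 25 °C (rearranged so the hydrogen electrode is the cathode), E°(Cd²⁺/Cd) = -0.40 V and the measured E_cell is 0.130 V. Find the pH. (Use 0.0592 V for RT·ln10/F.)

E°_cell = 0.40 V and n = 2.
log Q = n(E° − E)/0.0592 = 2×(0.40 − 0.130)/0.0592 = 9.122.
With Q = [Cd²⁺]·P(H₂) / [H⁺]^2, solving for [H⁺] gives log[H⁺] = -4.474, so pH = 4.47.

pH = 4.47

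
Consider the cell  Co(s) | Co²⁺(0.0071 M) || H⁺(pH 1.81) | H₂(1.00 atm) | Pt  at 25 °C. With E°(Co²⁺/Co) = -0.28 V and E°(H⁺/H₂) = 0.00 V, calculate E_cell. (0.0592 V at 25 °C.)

The hydrogen couple is the cathode, so E°_cell = 0.28 V; n = 2.
[H⁺] = 10^(−1.81) = 0.015 M, and Q = [Co²⁺]·P(H₂) / [H⁺]^2 = 29.6.
E = E° − (0.0592/2) log Q = 0.28 − (0.0592/2)(1.471) = 0.236 V.

0.24 V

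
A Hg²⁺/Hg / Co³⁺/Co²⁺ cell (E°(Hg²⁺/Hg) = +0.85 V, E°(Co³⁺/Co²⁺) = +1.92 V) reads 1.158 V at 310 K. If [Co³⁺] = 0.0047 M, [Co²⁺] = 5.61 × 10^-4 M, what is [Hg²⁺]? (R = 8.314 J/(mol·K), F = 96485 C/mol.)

From the Nernst equation, ln Q = nF(E° − E)/RT = 2×96485×(1.07 − 1.158)/(8.314×310) = -6.589, so Q = 0.00138.
With Q = [Hg²⁺]·[Co²⁺]^2/[Co³⁺]^2 and the known concentrations, [Hg²⁺] in the numerator gives [Hg²⁺] = 0.097 M.

0.097 M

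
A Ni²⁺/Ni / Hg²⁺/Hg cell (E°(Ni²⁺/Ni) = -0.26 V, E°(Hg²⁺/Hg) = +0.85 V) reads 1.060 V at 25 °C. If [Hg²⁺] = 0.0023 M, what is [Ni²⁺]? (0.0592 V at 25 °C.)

0.11 M

From the Nernst equation, log Q = n(E° − E)/0.0592 = 2(1.11 − 1.060)/0.0592 = 1.689, so Q = 48.9.
With Q = [Ni²⁺]/[Hg²⁺] and the known concentrations, [Ni²⁺] in the numerator gives [Ni²⁺] = 0.11 M.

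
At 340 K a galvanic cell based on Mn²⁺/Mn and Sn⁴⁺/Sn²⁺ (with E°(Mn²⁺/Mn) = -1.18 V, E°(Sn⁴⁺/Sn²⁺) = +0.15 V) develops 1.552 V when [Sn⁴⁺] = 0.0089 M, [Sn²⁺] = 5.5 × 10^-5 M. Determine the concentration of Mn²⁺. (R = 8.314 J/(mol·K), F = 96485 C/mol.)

4.2 × 10^-5 M

From the Nernst equation, ln Q = nF(E° − E)/RT = 2×96485×(1.33 − 1.552)/(8.314×340) = -15.155, so Q = 2.62 × 10^-7.
With Q = [Mn²⁺]·[Sn²⁺]/[Sn⁴⁺] and the known concentrations, [Mn²⁺] in the numerator gives [Mn²⁺] = 4.2 × 10^-5 M.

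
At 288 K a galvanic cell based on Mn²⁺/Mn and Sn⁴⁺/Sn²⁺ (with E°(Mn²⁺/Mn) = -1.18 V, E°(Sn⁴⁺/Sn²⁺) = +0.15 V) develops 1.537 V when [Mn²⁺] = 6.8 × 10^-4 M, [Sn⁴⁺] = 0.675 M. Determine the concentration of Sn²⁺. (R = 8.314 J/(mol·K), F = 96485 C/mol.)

5.6 × 10^-5 M

From the Nernst equation, ln Q = nF(E° − E)/RT = 2×96485×(1.33 − 1.537)/(8.314×288) = -16.682, so Q = 5.69 × 10^-8.
With Q = [Mn²⁺]·[Sn²⁺]/[Sn⁴⁺] and the known concentrations, [Sn²⁺] in the numerator gives [Sn²⁺] = 5.6 × 10^-5 M.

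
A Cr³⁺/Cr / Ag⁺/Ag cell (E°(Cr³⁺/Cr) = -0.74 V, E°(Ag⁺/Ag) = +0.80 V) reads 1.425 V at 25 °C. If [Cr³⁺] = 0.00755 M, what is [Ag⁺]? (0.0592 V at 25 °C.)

0.0022 M

From the Nernst equation, log Q = n(E° − E)/0.0592 = 3(1.54 − 1.425)/0.0592 = 5.828, so Q = 6.73 × 10^5.
With Q = [Cr³⁺]/[Ag⁺]^3 and the known concentrations, [Ag⁺]^3 in the denominator gives [Ag⁺] = 0.0022 M.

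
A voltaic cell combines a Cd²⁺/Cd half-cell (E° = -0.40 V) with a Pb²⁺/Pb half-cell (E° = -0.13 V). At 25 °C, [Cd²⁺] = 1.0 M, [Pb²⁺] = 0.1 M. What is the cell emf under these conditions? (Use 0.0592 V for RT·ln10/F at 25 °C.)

0.240 V

The Pb²⁺/Pb couple has the higher reduction potential and acts as the cathode, so E°_cell = -0.13 − (-0.40) = 0.27 V.
Balancing electrons gives n = 2; the reaction quotient is Q = [Cd²⁺]/[Pb²⁺] = 10.0.
At 25 °C, E = E° − (0.0592/n) log Q = 0.27 − (0.0592/2)(1.000) = 0.270 − 0.030 = 0.240 V.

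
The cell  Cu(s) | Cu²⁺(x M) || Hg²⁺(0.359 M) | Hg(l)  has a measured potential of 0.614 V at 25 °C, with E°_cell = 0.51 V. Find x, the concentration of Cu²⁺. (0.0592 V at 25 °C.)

From the Nernst equation, log Q = n(E° − E)/0.0592 = 2(0.51 − 0.614)/0.0592 = -3.514, so Q = 3.07 × 10^-4.
With Q = [Cu²⁺]/[Hg²⁺] and the known concentrations, [Cu²⁺] in the numerator gives [Cu²⁺] = 1.1 × 10^-4 M.

1.1 × 10^-4 M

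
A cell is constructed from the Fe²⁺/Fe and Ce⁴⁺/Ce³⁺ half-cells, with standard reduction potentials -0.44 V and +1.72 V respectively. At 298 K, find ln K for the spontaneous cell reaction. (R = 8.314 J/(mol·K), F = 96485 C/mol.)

E°_cell = +1.72 − (-0.44) = 2.16 V, with n = 2 electrons transferred.
At equilibrium E = 0, so the Nernst equation gives ln K = nFE°/RT = (2)(96485)(2.16)/((8.314)(298)) = 168.24.

ln K = 168.2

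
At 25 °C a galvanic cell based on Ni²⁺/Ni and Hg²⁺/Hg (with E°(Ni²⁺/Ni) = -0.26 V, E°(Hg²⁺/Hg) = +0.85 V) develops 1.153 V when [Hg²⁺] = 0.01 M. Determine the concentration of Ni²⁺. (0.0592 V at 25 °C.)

From the Nernst equation, log Q = n(E° − E)/0.0592 = 2(1.11 − 1.153)/0.0592 = -1.453, so Q = 0.0353.
With Q = [Ni²⁺]/[Hg²⁺] and the known concentrations, [Ni²⁺] in the numerator gives [Ni²⁺] = 3.5 × 10^-4 M.

3.5 × 10^-4 M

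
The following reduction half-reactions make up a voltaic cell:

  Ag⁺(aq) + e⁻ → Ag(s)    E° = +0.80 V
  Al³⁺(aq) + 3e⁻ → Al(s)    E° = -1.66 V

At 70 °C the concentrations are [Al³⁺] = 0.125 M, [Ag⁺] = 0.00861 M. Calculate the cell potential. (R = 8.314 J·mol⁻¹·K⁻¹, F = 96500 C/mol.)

2.34 V

The Ag⁺/Ag couple has the higher reduction potential and acts as the cathode, so E°_cell = +0.80 − (-1.66) = 2.46 V.
Balancing electrons gives n = 3; the reaction quotient is Q = [Al³⁺]/[Ag⁺]^3 = 1.96 × 10^5.
E = E° − (RT/nF) ln Q = 2.46 − (8.314×343)/(3×96500) × (12.185) = 2.460 − 0.120 = 2.340 V.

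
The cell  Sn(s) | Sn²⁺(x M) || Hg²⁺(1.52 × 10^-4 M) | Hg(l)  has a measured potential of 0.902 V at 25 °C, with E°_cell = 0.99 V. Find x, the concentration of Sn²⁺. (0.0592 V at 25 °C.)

0.14 M

From the Nernst equation, log Q = n(E° − E)/0.0592 = 2(0.99 − 0.902)/0.0592 = 2.973, so Q = 940.
With Q = [Sn²⁺]/[Hg²⁺] and the known concentrations, [Sn²⁺] in the numerator gives [Sn²⁺] = 0.14 M.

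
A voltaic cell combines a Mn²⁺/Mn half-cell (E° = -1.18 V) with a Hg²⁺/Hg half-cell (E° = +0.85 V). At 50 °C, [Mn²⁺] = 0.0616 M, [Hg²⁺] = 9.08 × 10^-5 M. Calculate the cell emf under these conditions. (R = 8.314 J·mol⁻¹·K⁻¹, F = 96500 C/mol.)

1.94 V

The Hg²⁺/Hg couple has the higher reduction potential and acts as the cathode, so E°_cell = +0.85 − (-1.18) = 2.03 V.
Balancing electrons gives n = 2; the reaction quotient is Q = [Mn²⁺]/[Hg²⁺] = 678.
E = E° − (RT/nF) ln Q = 2.03 − (8.314×323)/(2×96500) × (6.520) = 2.030 − 0.091 = 1.939 V.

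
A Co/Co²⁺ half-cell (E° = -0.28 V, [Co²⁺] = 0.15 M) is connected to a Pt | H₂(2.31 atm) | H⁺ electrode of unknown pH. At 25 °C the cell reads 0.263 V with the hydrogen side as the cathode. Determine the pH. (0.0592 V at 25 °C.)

pH = 0.52

E°_cell = 0.28 V and n = 2.
log Q = n(E° − E)/0.0592 = 2×(0.28 − 0.263)/0.0592 = 0.574.
With Q = [Co²⁺]·P(H₂) / [H⁺]^2, solving for [H⁺] gives log[H⁺] = -0.517, so pH = 0.52.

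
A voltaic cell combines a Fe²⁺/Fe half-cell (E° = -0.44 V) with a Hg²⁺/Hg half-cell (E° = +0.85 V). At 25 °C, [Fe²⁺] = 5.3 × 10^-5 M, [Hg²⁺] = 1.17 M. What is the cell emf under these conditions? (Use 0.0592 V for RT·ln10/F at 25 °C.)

The Hg²⁺/Hg couple has the higher reduction potential and acts as the cathode, so E°_cell = +0.85 − (-0.44) = 1.29 V.
Balancing electrons gives n = 2; the reaction quotient is Q = [Fe²⁺]/[Hg²⁺] = 4.53 × 10^-5.
At 25 °C, E = E° − (0.0592/n) log Q = 1.29 − (0.0592/2)(-4.344) = 1.290 + 0.129 = 1.419 V.

1.42 V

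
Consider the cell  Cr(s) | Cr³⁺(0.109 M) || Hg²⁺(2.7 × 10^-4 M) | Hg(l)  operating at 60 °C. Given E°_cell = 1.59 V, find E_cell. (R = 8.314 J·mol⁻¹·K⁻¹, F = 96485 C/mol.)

Balancing electrons gives n = 6; the reaction quotient is Q = [Cr³⁺]^2/[Hg²⁺]^3 = 6.04 × 10^8.
E = E° − (RT/nF) ln Q = 1.59 − (8.314×333)/(6×96485) × (20.218) = 1.590 − 0.097 = 1.493 V.

1.49 V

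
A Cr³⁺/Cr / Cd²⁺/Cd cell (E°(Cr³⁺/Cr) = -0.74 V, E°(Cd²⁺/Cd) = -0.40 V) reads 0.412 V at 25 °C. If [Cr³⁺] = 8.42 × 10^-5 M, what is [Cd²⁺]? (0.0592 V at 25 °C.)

From the Nernst equation, log Q = n(E° − E)/0.0592 = 6(0.34 − 0.412)/0.0592 = -7.297, so Q = 5.04 × 10^-8.
With Q = [Cr³⁺]^2/[Cd²⁺]^3 and the known concentrations, [Cd²⁺]^3 in the denominator gives [Cd²⁺] = 0.52 M.

0.52 M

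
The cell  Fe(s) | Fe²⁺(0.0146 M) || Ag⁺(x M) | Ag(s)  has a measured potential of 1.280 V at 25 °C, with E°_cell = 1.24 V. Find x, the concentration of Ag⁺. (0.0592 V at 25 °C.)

0.57 M

From the Nernst equation, log Q = n(E° − E)/0.0592 = 2(1.24 − 1.280)/0.0592 = -1.351, so Q = 0.0445.
With Q = [Fe²⁺]/[Ag⁺]^2 and the known concentrations, [Ag⁺]^2 in the denominator gives [Ag⁺] = 0.57 M.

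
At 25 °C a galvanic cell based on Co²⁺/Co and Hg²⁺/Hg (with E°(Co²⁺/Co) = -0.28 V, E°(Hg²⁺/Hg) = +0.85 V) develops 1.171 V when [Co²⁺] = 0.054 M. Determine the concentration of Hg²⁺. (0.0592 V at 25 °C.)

From the Nernst equation, log Q = n(E° − E)/0.0592 = 2(1.13 − 1.171)/0.0592 = -1.385, so Q = 0.0412.
With Q = [Co²⁺]/[Hg²⁺] and the known concentrations, [Hg²⁺] in the denominator gives [Hg²⁺] = 1.3 M.

1.3 M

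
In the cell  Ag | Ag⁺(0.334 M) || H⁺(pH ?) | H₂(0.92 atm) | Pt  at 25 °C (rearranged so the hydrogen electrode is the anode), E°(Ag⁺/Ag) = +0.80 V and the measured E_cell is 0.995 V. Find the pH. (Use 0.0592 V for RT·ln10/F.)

pH = 3.79

E°_cell = 0.80 V and n = 2.
log Q = n(E° − E)/0.0592 = 2×(0.80 − 0.995)/0.0592 = -6.588.
With Q = [H⁺]^2 / ([Ag⁺]^2·P(H₂)), solving for [H⁺] gives log[H⁺] = -3.788, so pH = 3.79.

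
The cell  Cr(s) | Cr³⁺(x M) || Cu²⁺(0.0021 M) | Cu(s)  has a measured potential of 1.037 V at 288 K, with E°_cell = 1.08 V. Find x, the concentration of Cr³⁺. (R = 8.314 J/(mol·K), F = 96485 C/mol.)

0.017 M

From the Nernst equation, ln Q = nF(E° − E)/RT = 6×96485×(1.08 − 1.037)/(8.314×288) = 10.396, so Q = 3.27 × 10^4.
With Q = [Cr³⁺]^2/[Cu²⁺]^3 and the known concentrations, [Cr³⁺]^2 in the numerator gives [Cr³⁺] = 0.017 M.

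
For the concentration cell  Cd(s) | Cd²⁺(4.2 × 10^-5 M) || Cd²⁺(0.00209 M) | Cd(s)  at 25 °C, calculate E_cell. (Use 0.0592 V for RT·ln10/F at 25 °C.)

Both half-cells are Cd²⁺/Cd, so E°_cell = 0. The concentrated side is the cathode; the cell reaction moves Cd²⁺ from high to low concentration with n = 2.
Q = [Cd²⁺]_dilute/[Cd²⁺]_conc = 4.2 × 10^-5/0.00209 = 0.0201.
E = 0 − (0.0592/2) log Q = −(0.0592/2)(-1.697) = 0.0502 V.

0.050 V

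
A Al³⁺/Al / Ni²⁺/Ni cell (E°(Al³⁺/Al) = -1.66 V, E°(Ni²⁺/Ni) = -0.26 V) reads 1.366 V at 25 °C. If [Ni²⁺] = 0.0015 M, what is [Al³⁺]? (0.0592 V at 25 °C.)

From the Nernst equation, log Q = n(E° − E)/0.0592 = 6(1.40 − 1.366)/0.0592 = 3.446, so Q = 2790.
With Q = [Al³⁺]^2/[Ni²⁺]^3 and the known concentrations, [Al³⁺]^2 in the numerator gives [Al³⁺] = 0.0031 M.

0.0031 M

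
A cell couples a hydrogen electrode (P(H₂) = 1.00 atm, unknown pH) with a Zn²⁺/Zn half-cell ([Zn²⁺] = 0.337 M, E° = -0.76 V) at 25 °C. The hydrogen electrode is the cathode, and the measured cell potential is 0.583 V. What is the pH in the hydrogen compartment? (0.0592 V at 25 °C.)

pH = 3.23

E°_cell = 0.76 V and n = 2.
log Q = n(E° − E)/0.0592 = 2×(0.76 − 0.583)/0.0592 = 5.980.
With Q = [Zn²⁺]·P(H₂) / [H⁺]^2, solving for [H⁺] gives log[H⁺] = -3.226, so pH = 3.23.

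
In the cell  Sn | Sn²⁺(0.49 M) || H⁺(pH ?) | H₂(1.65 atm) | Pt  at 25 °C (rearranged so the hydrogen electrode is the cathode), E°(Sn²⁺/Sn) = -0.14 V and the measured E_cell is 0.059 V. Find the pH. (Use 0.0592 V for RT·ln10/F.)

pH = 1.41

E°_cell = 0.14 V and n = 2.
log Q = n(E° − E)/0.0592 = 2×(0.14 − 0.059)/0.0592 = 2.736.
With Q = [Sn²⁺]·P(H₂) / [H⁺]^2, solving for [H⁺] gives log[H⁺] = -1.414, so pH = 1.41.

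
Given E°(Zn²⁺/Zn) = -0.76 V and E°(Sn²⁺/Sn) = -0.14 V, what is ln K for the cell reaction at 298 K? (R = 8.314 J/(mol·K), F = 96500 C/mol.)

E°_cell = -0.14 − (-0.76) = 0.62 V, with n = 2 electrons transferred.
At equilibrium E = 0, so the Nernst equation gives ln K = nFE°/RT = (2)(96500)(0.62)/((8.314)(298)) = 48.30.

ln K = 48.3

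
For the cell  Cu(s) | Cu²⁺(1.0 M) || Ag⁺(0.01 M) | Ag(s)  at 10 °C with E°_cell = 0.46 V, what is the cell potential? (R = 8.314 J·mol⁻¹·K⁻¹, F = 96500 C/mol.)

0.348 V

Balancing electrons gives n = 2; the reaction quotient is Q = [Cu²⁺]/[Ag⁺]^2 = 1 × 10^4.
E = E° − (RT/nF) ln Q = 0.46 − (8.314×283)/(2×96500) × (9.210) = 0.460 − 0.112 = 0.348 V.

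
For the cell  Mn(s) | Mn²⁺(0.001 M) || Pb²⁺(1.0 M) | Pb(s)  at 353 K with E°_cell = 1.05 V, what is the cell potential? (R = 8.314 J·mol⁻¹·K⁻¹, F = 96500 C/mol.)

Balancing electrons gives n = 2; the reaction quotient is Q = [Mn²⁺]/[Pb²⁺] = 0.00100.
E = E° − (RT/nF) ln Q = 1.05 − (8.314×353)/(2×96500) × (-6.908) = 1.050 + 0.105 = 1.155 V.

1.16 V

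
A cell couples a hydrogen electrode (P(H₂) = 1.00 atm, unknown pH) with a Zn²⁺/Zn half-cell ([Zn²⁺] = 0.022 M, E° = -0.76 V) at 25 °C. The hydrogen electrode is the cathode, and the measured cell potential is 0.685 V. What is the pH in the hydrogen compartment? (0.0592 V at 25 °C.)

E°_cell = 0.76 V and n = 2.
log Q = n(E° − E)/0.0592 = 2×(0.76 − 0.685)/0.0592 = 2.534.
With Q = [Zn²⁺]·P(H₂) / [H⁺]^2, solving for [H⁺] gives log[H⁺] = -2.096, so pH = 2.10.

pH = 2.10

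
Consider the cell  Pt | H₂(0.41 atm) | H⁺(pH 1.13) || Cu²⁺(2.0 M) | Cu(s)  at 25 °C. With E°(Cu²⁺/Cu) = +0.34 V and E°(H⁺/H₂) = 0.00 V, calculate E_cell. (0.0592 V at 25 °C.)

0.40 V

The Cu²⁺/Cu couple is the cathode, so E°_cell = 0.34 V; n = 2.
[H⁺] = 10^(−1.13) = 0.074 M, and Q = [H⁺]^2 / ([Cu²⁺]·P(H₂)) = 0.00670.
E = E° − (0.0592/2) log Q = 0.34 − (0.0592/2)(-2.174) = 0.404 V.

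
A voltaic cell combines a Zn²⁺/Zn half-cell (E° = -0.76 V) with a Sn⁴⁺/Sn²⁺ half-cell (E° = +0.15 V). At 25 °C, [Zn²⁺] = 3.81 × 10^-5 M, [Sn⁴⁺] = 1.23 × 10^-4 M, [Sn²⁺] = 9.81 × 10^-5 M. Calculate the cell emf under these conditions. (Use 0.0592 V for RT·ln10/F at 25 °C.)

The Sn⁴⁺/Sn²⁺ couple has the higher reduction potential and acts as the cathode, so E°_cell = +0.15 − (-0.76) = 0.91 V.
Balancing electrons gives n = 2; the reaction quotient is Q = [Zn²⁺]·[Sn²⁺]/[Sn⁴⁺] = 3.04 × 10^-5.
At 25 °C, E = E° − (0.0592/n) log Q = 0.91 − (0.0592/2)(-4.517) = 0.910 + 0.134 = 1.044 V.

1.04 V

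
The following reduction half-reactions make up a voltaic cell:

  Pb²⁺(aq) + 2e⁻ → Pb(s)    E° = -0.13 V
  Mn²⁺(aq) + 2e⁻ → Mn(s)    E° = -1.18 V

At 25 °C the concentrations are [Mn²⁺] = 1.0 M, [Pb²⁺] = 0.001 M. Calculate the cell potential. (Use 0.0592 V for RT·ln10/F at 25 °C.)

0.961 V

The Pb²⁺/Pb couple has the higher reduction potential and acts as the cathode, so E°_cell = -0.13 − (-1.18) = 1.05 V.
Balancing electrons gives n = 2; the reaction quotient is Q = [Mn²⁺]/[Pb²⁺] = 1000.
At 25 °C, E = E° − (0.0592/n) log Q = 1.05 − (0.0592/2)(3.000) = 1.050 − 0.089 = 0.961 V.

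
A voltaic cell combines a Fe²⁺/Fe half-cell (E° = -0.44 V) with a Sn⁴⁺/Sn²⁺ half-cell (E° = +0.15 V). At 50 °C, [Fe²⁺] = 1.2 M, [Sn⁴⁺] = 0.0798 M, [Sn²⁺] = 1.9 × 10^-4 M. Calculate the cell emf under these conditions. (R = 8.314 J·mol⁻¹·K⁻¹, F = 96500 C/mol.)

0.672 V

The Sn⁴⁺/Sn²⁺ couple has the higher reduction potential and acts as the cathode, so E°_cell = +0.15 − (-0.44) = 0.59 V.
Balancing electrons gives n = 2; the reaction quotient is Q = [Fe²⁺]·[Sn²⁺]/[Sn⁴⁺] = 0.00286.
E = E° − (RT/nF) ln Q = 0.59 − (8.314×323)/(2×96500) × (-5.858) = 0.590 + 0.082 = 0.672 V.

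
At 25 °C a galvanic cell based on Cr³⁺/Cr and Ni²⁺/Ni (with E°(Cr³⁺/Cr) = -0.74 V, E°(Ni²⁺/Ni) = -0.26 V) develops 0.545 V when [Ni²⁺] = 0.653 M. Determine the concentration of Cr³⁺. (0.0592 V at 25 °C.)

From the Nernst equation, log Q = n(E° − E)/0.0592 = 6(0.48 − 0.545)/0.0592 = -6.588, so Q = 2.58 × 10^-7.
With Q = [Cr³⁺]^2/[Ni²⁺]^3 and the known concentrations, [Cr³⁺]^2 in the numerator gives [Cr³⁺] = 2.7 × 10^-4 M.

2.7 × 10^-4 M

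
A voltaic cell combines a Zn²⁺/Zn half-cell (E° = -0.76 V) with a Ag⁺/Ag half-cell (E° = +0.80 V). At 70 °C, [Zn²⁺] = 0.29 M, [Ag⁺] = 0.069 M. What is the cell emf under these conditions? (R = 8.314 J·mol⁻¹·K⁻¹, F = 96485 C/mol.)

The Ag⁺/Ag couple has the higher reduction potential and acts as the cathode, so E°_cell = +0.80 − (-0.76) = 1.56 V.
Balancing electrons gives n = 2; the reaction quotient is Q = [Zn²⁺]/[Ag⁺]^2 = 60.9.
E = E° − (RT/nF) ln Q = 1.56 − (8.314×343)/(2×96485) × (4.109) = 1.560 − 0.061 = 1.499 V.

1.50 V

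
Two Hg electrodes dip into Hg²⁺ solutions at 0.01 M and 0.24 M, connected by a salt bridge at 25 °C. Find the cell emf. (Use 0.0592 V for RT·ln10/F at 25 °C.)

Both half-cells are Hg²⁺/Hg, so E°_cell = 0. The concentrated side is the cathode; the cell reaction moves Hg²⁺ from high to low concentration with n = 2.
Q = [Hg²⁺]_dilute/[Hg²⁺]_conc = 0.01/0.24 = 0.0417.
E = 0 − (0.0592/2) log Q = −(0.0592/2)(-1.380) = 0.0408 V.

0.041 V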